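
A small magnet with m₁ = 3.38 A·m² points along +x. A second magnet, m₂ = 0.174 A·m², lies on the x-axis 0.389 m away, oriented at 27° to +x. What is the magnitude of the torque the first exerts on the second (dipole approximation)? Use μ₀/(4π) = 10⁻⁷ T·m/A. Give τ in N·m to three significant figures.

Dipole B is on the axis of dipole A, so B₁ there is axial: B₁ = (μ₀/4π)·2m₁/r³ along +x.
B₁ = 2(10⁻⁷)(3.38)/(0.389)³ = 1.148×10⁻⁵ T.
τ = m₂ B₁ sinθ.
τ = (0.174)(1.148×10⁻⁵)·sin27° = 9.072×10⁻⁷ N·m.

τ ≈ 9.07×10⁻⁷ N·m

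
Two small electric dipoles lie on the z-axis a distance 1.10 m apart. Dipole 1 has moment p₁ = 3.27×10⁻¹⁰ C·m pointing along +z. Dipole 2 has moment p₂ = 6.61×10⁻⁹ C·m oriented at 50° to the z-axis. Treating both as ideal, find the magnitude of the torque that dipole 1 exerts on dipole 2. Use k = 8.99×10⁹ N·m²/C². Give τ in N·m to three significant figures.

τ ≈ 2.24×10⁻⁸ N·m

The second dipole sits on the axis of the first, so the field there is axial: E₁ = 2kp₁/r³ along +z.
E₁ = 2(8.99×10⁹)(3.27×10⁻¹⁰)/(1.10)³ = 4.417 N/C.
Torque on the second dipole: τ = p₂ E₁ sinθ.
τ = (6.61×10⁻⁹)(4.417)·sin50° = 2.237×10⁻⁸ N·m.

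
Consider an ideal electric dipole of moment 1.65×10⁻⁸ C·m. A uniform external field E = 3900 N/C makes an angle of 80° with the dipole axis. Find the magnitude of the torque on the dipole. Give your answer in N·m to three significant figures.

τ ≈ 6.34×10⁻⁵ N·m

Torque on an electric dipole: τ = pE sinθ.
τ = (1.65×10⁻⁸)(3900)·sin80° = 6.337×10⁻⁵ N·m.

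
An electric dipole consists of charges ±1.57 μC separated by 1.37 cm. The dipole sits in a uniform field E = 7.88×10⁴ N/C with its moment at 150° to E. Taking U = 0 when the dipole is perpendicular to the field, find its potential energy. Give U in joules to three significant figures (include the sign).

Dipole moment p = qd = (1.57×10⁻⁶ C)(0.0137 m) = 2.151×10⁻⁸ C·m.
U = −p·E = −pE cosθ.
U = −(2.151×10⁻⁸)(7.88×10⁴)·cos150° = 0.001468 J.

U ≈ 0.00147 J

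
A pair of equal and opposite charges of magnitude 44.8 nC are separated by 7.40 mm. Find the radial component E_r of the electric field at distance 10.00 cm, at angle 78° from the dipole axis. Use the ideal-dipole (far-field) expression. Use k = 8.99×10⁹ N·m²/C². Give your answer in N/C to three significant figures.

Dipole moment p = qd = (4.48×10⁻⁸ C)(0.00740 m) = 3.315×10⁻¹⁰ C·m.
For a dipole, E_r = (2kp cosθ)/r³.
kp/r³ = (8.99×10⁹)(3.315×10⁻¹⁰)/(0.100)³ = 2980 N/C.
E_r = 2·2980·cos78° = 1239 N/C.

E_r ≈ 1240 N/C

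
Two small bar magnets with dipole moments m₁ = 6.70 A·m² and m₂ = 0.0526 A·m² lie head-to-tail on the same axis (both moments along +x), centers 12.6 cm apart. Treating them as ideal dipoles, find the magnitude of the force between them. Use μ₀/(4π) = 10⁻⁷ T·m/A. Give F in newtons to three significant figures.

F ≈ 8.39×10⁻⁴ N

On-axis B of dipole 1: B = (μ₀/4π)·2m₁/r³. Force on dipole 2: F = m₂·dB/dr.
dB/dr = −(μ₀/4π)·6m₁/r⁴, so |F| = (μ₀/4π)·6m₁m₂/r⁴.
F = 6(10⁻⁷)(6.70)(0.0526)/(0.126)⁴ = 8.389×10⁻⁴ N.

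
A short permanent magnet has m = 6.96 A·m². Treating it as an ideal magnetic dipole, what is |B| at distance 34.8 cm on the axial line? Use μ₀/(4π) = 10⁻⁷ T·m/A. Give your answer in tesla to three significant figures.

On axis B = (μ₀/4π)·2m/r³.
B = 2·(10⁻⁷)·(6.96) / (0.348)³ = 3.303×10⁻⁵ T.

B ≈ 3.30×10⁻⁵ T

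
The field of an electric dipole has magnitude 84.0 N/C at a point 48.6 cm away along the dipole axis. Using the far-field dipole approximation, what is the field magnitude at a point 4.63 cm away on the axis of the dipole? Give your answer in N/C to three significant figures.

Dipole fields scale as 1/r³ in the far field; the geometry is the same at both points.
E₂ = E₁ · (r₁/r₂)³ = 84.0 · (48.6/4.63)³.
(r₁/r₂)³ = (10.5)³ = 1157.
E₂ ≈ 9.715×10⁴ N/C.

E ≈ 9.72×10⁴ N/C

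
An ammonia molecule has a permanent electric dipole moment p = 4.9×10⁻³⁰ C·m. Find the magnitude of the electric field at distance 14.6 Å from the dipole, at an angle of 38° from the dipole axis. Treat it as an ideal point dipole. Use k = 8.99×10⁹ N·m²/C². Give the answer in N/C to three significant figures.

At angle θ the dipole field magnitude is E = (kp/r³)·√(1 + 3cos²θ).
kp/r³ = (8.99×10⁹)(4.90×10⁻³⁰) / (1.46×10⁻⁹)³ = 1.415×10⁷ N/C.
√(1 + 3cos²38°) = √(1 + 3·0.6210) = √2.8629 ≈ 1.6920.
E ≈ 1.415×10⁷ × 1.692 = 2.395×10⁷ N/C.

E ≈ 2.39×10⁷ N/C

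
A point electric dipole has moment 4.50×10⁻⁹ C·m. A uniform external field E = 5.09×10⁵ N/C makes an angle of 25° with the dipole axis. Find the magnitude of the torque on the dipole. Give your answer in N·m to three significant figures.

Torque on an electric dipole: τ = pE sinθ.
τ = (4.50×10⁻⁹)(5.09×10⁵)·sin25° = 9.680×10⁻⁴ N·m.

τ ≈ 9.68×10⁻⁴ N·m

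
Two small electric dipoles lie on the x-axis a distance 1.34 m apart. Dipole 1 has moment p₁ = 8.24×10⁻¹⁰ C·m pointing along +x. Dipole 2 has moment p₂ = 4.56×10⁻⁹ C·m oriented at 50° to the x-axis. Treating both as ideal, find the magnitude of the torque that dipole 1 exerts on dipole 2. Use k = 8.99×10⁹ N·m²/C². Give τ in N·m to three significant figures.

The second dipole sits on the axis of the first, so the field there is axial: E₁ = 2kp₁/r³ along +x.
E₁ = 2(8.99×10⁹)(8.24×10⁻¹⁰)/(1.34)³ = 6.157 N/C.
Torque on the second dipole: τ = p₂ E₁ sinθ.
τ = (4.56×10⁻⁹)(6.157)·sin50° = 2.151×10⁻⁸ N·m.

τ ≈ 2.15×10⁻⁸ N·m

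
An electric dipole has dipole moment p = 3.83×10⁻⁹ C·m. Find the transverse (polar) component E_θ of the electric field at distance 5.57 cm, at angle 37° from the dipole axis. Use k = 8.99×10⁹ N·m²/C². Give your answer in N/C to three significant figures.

For a dipole, E_θ = (kp sinθ)/r³.
kp/r³ = (8.99×10⁹)(3.83×10⁻⁹)/(0.0557)³ = 1.992×10⁵ N/C.
E_θ = 1.992×10⁵·sin37° = 1.199×10⁵ N/C.

E_θ ≈ 1.20×10⁵ N/C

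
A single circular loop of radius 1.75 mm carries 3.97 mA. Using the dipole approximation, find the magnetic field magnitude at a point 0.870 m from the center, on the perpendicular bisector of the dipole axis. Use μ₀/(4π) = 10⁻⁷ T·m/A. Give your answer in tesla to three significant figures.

B ≈ 5.80×10⁻¹⁵ T

Magnetic moment m = IA = Iπa² = (0.00397)·π·(0.00175)² = 3.82×10⁻⁸ A·m².
In the equatorial plane B = (μ₀/4π)·m/r³ (half the axial value).
B = (10⁻⁷)·(3.82×10⁻⁸) / (0.870)³ = 5.801×10⁻¹⁵ T.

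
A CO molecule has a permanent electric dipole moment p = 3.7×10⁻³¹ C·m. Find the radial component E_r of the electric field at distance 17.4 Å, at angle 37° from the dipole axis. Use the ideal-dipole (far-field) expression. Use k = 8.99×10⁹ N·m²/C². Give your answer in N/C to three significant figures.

E_r ≈ 1.01×10⁶ N/C

For a dipole, E_r = (2kp cosθ)/r³.
kp/r³ = (8.99×10⁹)(3.70×10⁻³¹)/(1.74×10⁻⁹)³ = 6.314×10⁵ N/C.
E_r = 2·6.314×10⁵·cos37° = 1.009×10⁶ N/C.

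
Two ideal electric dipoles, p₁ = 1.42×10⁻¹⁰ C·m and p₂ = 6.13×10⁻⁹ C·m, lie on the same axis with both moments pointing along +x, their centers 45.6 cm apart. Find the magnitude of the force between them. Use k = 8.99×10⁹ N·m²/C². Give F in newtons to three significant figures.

F ≈ 1.09×10⁻⁶ N

On-axis field of dipole 1 at distance r: E = 2kp₁/r³. Force on dipole 2 is F = p₂·dE/dr (gradient along axis).
dE/dr = −6kp₁/r⁴, so |F| = 6kp₁p₂/r⁴ (attractive for aligned moments).
F = 6(8.99×10⁹)(1.42×10⁻¹⁰)(6.13×10⁻⁹)/(0.456)⁴ = 1.086×10⁻⁶ N.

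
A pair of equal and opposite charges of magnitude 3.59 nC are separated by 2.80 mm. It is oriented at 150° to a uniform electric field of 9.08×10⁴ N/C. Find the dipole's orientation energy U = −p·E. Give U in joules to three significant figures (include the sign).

U ≈ 7.90×10⁻⁷ J

Dipole moment p = qd = (3.59×10⁻⁹ C)(0.00280 m) = 1.005×10⁻¹¹ C·m.
U = −p·E = −pE cosθ.
U = −(1.005×10⁻¹¹)(9.08×10⁴)·cos150° = 7.903×10⁻⁷ J.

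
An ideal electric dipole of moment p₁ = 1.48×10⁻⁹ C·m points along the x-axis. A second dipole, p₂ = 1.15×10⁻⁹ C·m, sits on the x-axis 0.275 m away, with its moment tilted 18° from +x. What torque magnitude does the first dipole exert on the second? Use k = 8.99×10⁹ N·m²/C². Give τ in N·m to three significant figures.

The second dipole sits on the axis of the first, so the field there is axial: E₁ = 2kp₁/r³ along +x.
E₁ = 2(8.99×10⁹)(1.48×10⁻⁹)/(0.275)³ = 1280 N/C.
Torque on the second dipole: τ = p₂ E₁ sinθ.
τ = (1.15×10⁻⁹)(1280)·sin18° = 4.547×10⁻⁷ N·m.

τ ≈ 4.55×10⁻⁷ N·m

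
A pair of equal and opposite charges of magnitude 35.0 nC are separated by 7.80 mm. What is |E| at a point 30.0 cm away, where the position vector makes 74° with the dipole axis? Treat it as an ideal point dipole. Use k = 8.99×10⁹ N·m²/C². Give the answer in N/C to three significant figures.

Dipole moment p = qd = (3.50×10⁻⁸ C)(0.00780 m) = 2.73×10⁻¹⁰ C·m.
At angle θ the dipole field magnitude is E = (kp/r³)·√(1 + 3cos²θ).
kp/r³ = (8.99×10⁹)(2.73×10⁻¹⁰) / (0.300)³ = 90.90 N/C.
√(1 + 3cos²74°) = √(1 + 3·0.0760) = √1.2279 ≈ 1.1081.
E ≈ 90.90 × 1.108 = 100.7 N/C.

E ≈ 101 N/C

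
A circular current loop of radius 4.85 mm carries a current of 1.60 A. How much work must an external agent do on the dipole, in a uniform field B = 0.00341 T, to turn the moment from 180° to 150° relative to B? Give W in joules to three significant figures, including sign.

Magnetic moment m = IA = Iπa² = (1.60)·π·(0.00485)² = 1.182×10⁻⁴ A·m².
W_ext = ΔU = −mB cosθ₂ + mB cosθ₁ = mB(cosθ₁ − cosθ₂).
W = (1.182×10⁻⁴)(0.00341)·(cos180° − cos150°) = (4.031×10⁻⁷)·(-0.1340) = -5.400×10⁻⁸ J.

W ≈ -5.40×10⁻⁸ J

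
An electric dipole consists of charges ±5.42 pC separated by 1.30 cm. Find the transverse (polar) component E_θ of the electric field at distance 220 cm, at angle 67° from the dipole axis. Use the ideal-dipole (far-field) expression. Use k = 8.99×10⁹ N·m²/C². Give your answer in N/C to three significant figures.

Dipole moment p = qd = (5.42×10⁻¹² C)(0.0130 m) = 7.046×10⁻¹⁴ C·m.
For a dipole, E_θ = (kp sinθ)/r³.
kp/r³ = (8.99×10⁹)(7.046×10⁻¹⁴)/(2.20)³ = 5.949×10⁻⁵ N/C.
E_θ = 5.949×10⁻⁵·sin67° = 5.476×10⁻⁵ N/C.

E_θ ≈ 5.48×10⁻⁵ N/C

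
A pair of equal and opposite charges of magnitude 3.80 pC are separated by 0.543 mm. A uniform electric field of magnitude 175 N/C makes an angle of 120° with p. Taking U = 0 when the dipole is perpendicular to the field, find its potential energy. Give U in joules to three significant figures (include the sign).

Dipole moment p = qd = (3.80×10⁻¹² C)(5.43×10⁻⁴ m) = 2.063×10⁻¹⁵ C·m.
U = −p·E = −pE cosθ.
U = −(2.063×10⁻¹⁵)(175)·cos120° = 1.805×10⁻¹³ J.

U ≈ 1.81×10⁻¹³ J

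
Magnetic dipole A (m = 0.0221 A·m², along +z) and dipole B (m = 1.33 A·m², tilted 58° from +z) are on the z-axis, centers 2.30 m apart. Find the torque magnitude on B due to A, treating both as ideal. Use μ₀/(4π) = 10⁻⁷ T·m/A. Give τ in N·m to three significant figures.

τ ≈ 4.10×10⁻¹⁰ N·m

Dipole B is on the axis of dipole A, so B₁ there is axial: B₁ = (μ₀/4π)·2m₁/r³ along +z.
B₁ = 2(10⁻⁷)(0.0221)/(2.30)³ = 3.633×10⁻¹⁰ T.
τ = m₂ B₁ sinθ.
τ = (1.33)(3.633×10⁻¹⁰)·sin58° = 4.097×10⁻¹⁰ N·m.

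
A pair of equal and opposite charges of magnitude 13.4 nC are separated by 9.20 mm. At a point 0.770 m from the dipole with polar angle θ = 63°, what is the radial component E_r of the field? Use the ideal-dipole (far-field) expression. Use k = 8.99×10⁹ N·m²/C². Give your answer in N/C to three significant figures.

Dipole moment p = qd = (1.34×10⁻⁸ C)(0.00920 m) = 1.233×10⁻¹⁰ C·m.
For a dipole, E_r = (2kp cosθ)/r³.
kp/r³ = (8.99×10⁹)(1.233×10⁻¹⁰)/(0.770)³ = 2.428 N/C.
E_r = 2·2.428·cos63° = 2.205 N/C.

E_r ≈ 2.20 N/C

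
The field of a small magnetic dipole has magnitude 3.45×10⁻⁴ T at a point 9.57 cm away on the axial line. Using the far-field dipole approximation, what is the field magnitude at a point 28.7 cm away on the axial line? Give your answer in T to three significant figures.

B ≈ 1.28×10⁻⁵ T

Dipole fields scale as 1/r³ in the far field; the geometry is the same at both points.
B₂ = B₁ · (r₁/r₂)³ = 3.45×10⁻⁴ · (9.57/28.7)³.
(r₁/r₂)³ = (0.3334)³ = 0.03708.
B₂ ≈ 1.279×10⁻⁵ T.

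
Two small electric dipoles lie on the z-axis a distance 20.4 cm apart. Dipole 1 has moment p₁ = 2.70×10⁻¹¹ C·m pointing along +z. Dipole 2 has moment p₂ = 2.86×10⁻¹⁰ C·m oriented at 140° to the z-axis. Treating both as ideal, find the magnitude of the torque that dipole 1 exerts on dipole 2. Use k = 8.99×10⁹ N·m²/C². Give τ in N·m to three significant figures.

The second dipole sits on the axis of the first, so the field there is axial: E₁ = 2kp₁/r³ along +z.
E₁ = 2(8.99×10⁹)(2.70×10⁻¹¹)/(0.204)³ = 57.18 N/C.
Torque on the second dipole: τ = p₂ E₁ sinθ.
τ = (2.86×10⁻¹⁰)(57.18)·sin140° = 1.051×10⁻⁸ N·m.

τ ≈ 1.05×10⁻⁸ N·m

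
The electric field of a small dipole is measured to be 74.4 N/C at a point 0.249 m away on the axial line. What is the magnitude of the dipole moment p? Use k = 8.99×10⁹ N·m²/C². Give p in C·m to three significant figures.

p ≈ 6.39×10⁻¹¹ C·m

On axis E = 2kp/r³, so p = Er³/(2k).
p = (74.4)·(0.249)³ / (2·8.99×10⁹) = 6.388×10⁻¹¹ C·m.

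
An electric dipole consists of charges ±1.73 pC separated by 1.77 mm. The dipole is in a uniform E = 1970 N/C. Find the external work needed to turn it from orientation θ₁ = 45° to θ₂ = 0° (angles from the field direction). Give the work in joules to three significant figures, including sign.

Dipole moment p = qd = (1.73×10⁻¹² C)(0.00177 m) = 3.062×10⁻¹⁵ C·m.
W_ext = ΔU = U(θ₂) − U(θ₁) = −pE cosθ₂ − (−pE cosθ₁) = pE(cosθ₁ − cosθ₂).
W = (3.062×10⁻¹⁵)(1970)·(cos45° − cos0°) = (6.032×10⁻¹²)·(-0.2929) = -1.767×10⁻¹² J.

W ≈ -1.77×10⁻¹² J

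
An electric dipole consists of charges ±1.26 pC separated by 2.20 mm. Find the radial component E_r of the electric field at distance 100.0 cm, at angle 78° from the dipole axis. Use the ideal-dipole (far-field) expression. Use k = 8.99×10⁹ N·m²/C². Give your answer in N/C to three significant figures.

Dipole moment p = qd = (1.26×10⁻¹² C)(0.00220 m) = 2.772×10⁻¹⁵ C·m.
For a dipole, E_r = (2kp cosθ)/r³.
kp/r³ = (8.99×10⁹)(2.772×10⁻¹⁵)/(1.00)³ = 2.492×10⁻⁵ N/C.
E_r = 2·2.492×10⁻⁵·cos78° = 1.036×10⁻⁵ N/C.

E_r ≈ 1.04×10⁻⁵ N/C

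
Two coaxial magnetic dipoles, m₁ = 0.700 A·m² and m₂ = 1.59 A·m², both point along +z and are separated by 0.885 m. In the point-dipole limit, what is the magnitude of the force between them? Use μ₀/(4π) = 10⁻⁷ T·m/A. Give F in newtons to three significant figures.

On-axis B of dipole 1: B = (μ₀/4π)·2m₁/r³. Force on dipole 2: F = m₂·dB/dr.
dB/dr = −(μ₀/4π)·6m₁/r⁴, so |F| = (μ₀/4π)·6m₁m₂/r⁴.
F = 6(10⁻⁷)(0.700)(1.59)/(0.885)⁴ = 1.089×10⁻⁶ N.

F ≈ 1.09×10⁻⁶ N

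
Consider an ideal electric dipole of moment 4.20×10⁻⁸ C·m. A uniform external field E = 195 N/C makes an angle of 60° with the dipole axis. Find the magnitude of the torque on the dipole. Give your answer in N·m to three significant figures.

τ ≈ 7.09×10⁻⁶ N·m

Torque on an electric dipole: τ = pE sinθ.
τ = (4.20×10⁻⁸)(195)·sin60° = 7.093×10⁻⁶ N·m.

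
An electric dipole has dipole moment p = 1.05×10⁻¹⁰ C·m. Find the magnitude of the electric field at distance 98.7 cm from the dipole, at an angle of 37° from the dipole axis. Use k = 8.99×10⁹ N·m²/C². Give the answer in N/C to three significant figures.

E ≈ 1.68 N/C

At angle θ the dipole field magnitude is E = (kp/r³)·√(1 + 3cos²θ).
kp/r³ = (8.99×10⁹)(1.05×10⁻¹⁰) / (0.987)³ = 0.9817 N/C.
√(1 + 3cos²37°) = √(1 + 3·0.6378) = √2.9135 ≈ 1.7069.
E ≈ 0.9817 × 1.707 = 1.676 N/C.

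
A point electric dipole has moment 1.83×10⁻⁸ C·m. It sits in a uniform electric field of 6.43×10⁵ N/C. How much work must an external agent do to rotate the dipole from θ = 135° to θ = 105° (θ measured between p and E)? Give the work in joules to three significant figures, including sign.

W_ext = ΔU = U(θ₂) − U(θ₁) = −pE cosθ₂ − (−pE cosθ₁) = pE(cosθ₁ − cosθ₂).
W = (1.83×10⁻⁸)(6.43×10⁵)·(cos135° − cos105°) = (0.01177)·(-0.4483) = -0.005275 J.

W ≈ -0.00527 J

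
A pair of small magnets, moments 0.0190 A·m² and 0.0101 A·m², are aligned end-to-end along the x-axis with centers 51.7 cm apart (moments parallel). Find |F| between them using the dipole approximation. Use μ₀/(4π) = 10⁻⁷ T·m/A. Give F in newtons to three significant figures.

F ≈ 1.61×10⁻⁹ N

On-axis B of dipole 1: B = (μ₀/4π)·2m₁/r³. Force on dipole 2: F = m₂·dB/dr.
dB/dr = −(μ₀/4π)·6m₁/r⁴, so |F| = (μ₀/4π)·6m₁m₂/r⁴.
F = 6(10⁻⁷)(0.0190)(0.0101)/(0.517)⁴ = 1.612×10⁻⁹ N.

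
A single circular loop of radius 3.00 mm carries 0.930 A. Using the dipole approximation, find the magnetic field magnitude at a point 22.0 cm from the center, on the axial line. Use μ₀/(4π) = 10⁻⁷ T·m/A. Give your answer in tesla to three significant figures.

B ≈ 4.94×10⁻¹⁰ T

Magnetic moment m = IA = Iπa² = (0.930)·π·(0.00300)² = 2.63×10⁻⁵ A·m².
On axis B = (μ₀/4π)·2m/r³.
B = 2·(10⁻⁷)·(2.63×10⁻⁵) / (0.220)³ = 4.940×10⁻¹⁰ T.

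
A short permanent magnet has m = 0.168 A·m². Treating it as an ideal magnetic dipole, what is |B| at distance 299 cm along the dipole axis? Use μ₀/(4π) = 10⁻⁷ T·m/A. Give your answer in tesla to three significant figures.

B ≈ 1.26×10⁻⁹ T

On axis B = (μ₀/4π)·2m/r³.
B = 2·(10⁻⁷)·(0.168) / (2.99)³ = 1.257×10⁻⁹ T.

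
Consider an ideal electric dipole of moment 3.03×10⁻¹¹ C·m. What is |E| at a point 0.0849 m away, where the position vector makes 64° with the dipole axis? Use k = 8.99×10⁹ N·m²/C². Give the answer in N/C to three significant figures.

E ≈ 559 N/C

At angle θ the dipole field magnitude is E = (kp/r³)·√(1 + 3cos²θ).
kp/r³ = (8.99×10⁹)(3.03×10⁻¹¹) / (0.0849)³ = 445.1 N/C.
√(1 + 3cos²64°) = √(1 + 3·0.1922) = √1.5765 ≈ 1.2556.
E ≈ 445.1 × 1.256 = 558.9 N/C.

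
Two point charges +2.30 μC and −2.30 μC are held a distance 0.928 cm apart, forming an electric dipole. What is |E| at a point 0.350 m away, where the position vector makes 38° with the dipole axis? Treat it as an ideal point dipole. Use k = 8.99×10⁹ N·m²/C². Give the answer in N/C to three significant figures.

Dipole moment p = qd = (2.30×10⁻⁶ C)(0.00928 m) = 2.134×10⁻⁸ C·m.
At angle θ the dipole field magnitude is E = (kp/r³)·√(1 + 3cos²θ).
kp/r³ = (8.99×10⁹)(2.134×10⁻⁸) / (0.350)³ = 4475 N/C.
√(1 + 3cos²38°) = √(1 + 3·0.6210) = √2.8629 ≈ 1.6920.
E ≈ 4475 × 1.692 = 7571 N/C.

E ≈ 7570 N/C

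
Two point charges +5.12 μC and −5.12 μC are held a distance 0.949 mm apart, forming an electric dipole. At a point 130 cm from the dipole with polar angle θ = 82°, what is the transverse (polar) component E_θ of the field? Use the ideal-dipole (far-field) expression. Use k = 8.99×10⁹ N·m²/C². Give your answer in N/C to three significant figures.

Dipole moment p = qd = (5.12×10⁻⁶ C)(9.49×10⁻⁴ m) = 4.859×10⁻⁹ C·m.
For a dipole, E_θ = (kp sinθ)/r³.
kp/r³ = (8.99×10⁹)(4.859×10⁻⁹)/(1.30)³ = 19.88 N/C.
E_θ = 19.88·sin82° = 19.69 N/C.

E_θ ≈ 19.7 N/C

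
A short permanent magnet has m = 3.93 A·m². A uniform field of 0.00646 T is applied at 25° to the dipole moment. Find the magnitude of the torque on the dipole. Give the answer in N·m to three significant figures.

Torque on a magnetic dipole: τ = mB sinθ.
τ = (3.93)(0.00646)·sin25° = 0.01073 N·m.

τ ≈ 0.0107 N·m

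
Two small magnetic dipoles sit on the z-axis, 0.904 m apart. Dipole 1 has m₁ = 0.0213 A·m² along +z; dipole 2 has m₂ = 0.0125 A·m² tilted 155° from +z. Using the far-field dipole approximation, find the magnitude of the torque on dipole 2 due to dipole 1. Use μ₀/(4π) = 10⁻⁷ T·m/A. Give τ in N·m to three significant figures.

Dipole B is on the axis of dipole A, so B₁ there is axial: B₁ = (μ₀/4π)·2m₁/r³ along +z.
B₁ = 2(10⁻⁷)(0.0213)/(0.904)³ = 5.766×10⁻⁹ T.
τ = m₂ B₁ sinθ.
τ = (0.0125)(5.766×10⁻⁹)·sin155° = 3.046×10⁻¹¹ N·m.

τ ≈ 3.05×10⁻¹¹ N·m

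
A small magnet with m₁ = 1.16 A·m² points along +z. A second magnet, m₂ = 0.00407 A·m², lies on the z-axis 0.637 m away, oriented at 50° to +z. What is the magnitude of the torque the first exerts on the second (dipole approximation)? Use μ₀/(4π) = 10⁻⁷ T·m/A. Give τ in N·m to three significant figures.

Dipole B is on the axis of dipole A, so B₁ there is axial: B₁ = (μ₀/4π)·2m₁/r³ along +z.
B₁ = 2(10⁻⁷)(1.16)/(0.637)³ = 8.976×10⁻⁷ T.
τ = m₂ B₁ sinθ.
τ = (0.00407)(8.976×10⁻⁷)·sin50° = 2.798×10⁻⁹ N·m.

τ ≈ 2.80×10⁻⁹ N·m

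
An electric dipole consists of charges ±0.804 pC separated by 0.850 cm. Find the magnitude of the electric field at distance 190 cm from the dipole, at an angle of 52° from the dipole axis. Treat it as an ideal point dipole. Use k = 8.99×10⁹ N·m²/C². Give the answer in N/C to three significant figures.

E ≈ 1.31×10⁻⁵ N/C

Dipole moment p = qd = (8.04×10⁻¹³ C)(0.00850 m) = 6.834×10⁻¹⁵ C·m.
At angle θ the dipole field magnitude is E = (kp/r³)·√(1 + 3cos²θ).
kp/r³ = (8.99×10⁹)(6.834×10⁻¹⁵) / (1.90)³ = 8.957×10⁻⁶ N/C.
√(1 + 3cos²52°) = √(1 + 3·0.3790) = √2.1371 ≈ 1.4619.
E ≈ 8.957×10⁻⁶ × 1.462 = 1.309×10⁻⁵ N/C.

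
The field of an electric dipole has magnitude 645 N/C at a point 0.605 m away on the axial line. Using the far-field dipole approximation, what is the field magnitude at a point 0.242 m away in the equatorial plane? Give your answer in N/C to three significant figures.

E ≈ 5040 N/C

Dipole fields scale as 1/r³ in the far field.
The axial field is twice the equatorial field at the same r, so the geometry factor is 1/2.
E₂ = E₁ · (1/2) · (r₁/r₂)³ = 645 · 0.5 · (0.605/0.242)³.
(r₁/r₂)³ = (2.5)³ = 15.62.
E₂ ≈ 5039 N/C.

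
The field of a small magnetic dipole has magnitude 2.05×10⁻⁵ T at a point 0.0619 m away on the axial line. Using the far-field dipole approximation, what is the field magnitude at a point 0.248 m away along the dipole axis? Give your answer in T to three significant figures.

Dipole fields scale as 1/r³ in the far field; the geometry is the same at both points.
B₂ = B₁ · (r₁/r₂)³ = 2.05×10⁻⁵ · (0.0619/0.248)³.
(r₁/r₂)³ = (0.2496)³ = 0.01555.
B₂ ≈ 3.188×10⁻⁷ T.

B ≈ 3.19×10⁻⁷ T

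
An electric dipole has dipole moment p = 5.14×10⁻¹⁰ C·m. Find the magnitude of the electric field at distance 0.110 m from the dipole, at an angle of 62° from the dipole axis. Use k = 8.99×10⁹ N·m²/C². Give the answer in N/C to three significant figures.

E ≈ 4470 N/C

At angle θ the dipole field magnitude is E = (kp/r³)·√(1 + 3cos²θ).
kp/r³ = (8.99×10⁹)(5.14×10⁻¹⁰) / (0.110)³ = 3472 N/C.
√(1 + 3cos²62°) = √(1 + 3·0.2204) = √1.6612 ≈ 1.2889.
E ≈ 3472 × 1.289 = 4475 N/C.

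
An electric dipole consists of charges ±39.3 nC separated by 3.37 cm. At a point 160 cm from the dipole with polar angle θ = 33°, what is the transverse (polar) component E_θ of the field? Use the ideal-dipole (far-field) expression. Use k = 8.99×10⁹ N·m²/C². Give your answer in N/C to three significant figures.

E_θ ≈ 1.58 N/C

Dipole moment p = qd = (3.93×10⁻⁸ C)(0.0337 m) = 1.324×10⁻⁹ C·m.
For a dipole, E_θ = (kp sinθ)/r³.
kp/r³ = (8.99×10⁹)(1.324×10⁻⁹)/(1.60)³ = 2.906 N/C.
E_θ = 2.906·sin33° = 1.583 N/C.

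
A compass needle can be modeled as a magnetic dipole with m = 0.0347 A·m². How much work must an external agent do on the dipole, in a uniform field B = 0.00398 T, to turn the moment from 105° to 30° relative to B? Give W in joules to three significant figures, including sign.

W_ext = ΔU = −mB cosθ₂ + mB cosθ₁ = mB(cosθ₁ − cosθ₂).
W = (0.0347)(0.00398)·(cos105° − cos30°) = (1.381×10⁻⁴)·(-1.1248) = -1.553×10⁻⁴ J.

W ≈ -1.55×10⁻⁴ J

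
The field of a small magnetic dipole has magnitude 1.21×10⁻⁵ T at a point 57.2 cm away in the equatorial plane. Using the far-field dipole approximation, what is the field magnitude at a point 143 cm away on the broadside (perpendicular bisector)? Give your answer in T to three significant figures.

Dipole fields scale as 1/r³ in the far field; the geometry is the same at both points.
B₂ = B₁ · (r₁/r₂)³ = 1.21×10⁻⁵ · (57.2/143)³.
(r₁/r₂)³ = (0.4)³ = 0.064.
B₂ ≈ 7.744×10⁻⁷ T.

B ≈ 7.74×10⁻⁷ T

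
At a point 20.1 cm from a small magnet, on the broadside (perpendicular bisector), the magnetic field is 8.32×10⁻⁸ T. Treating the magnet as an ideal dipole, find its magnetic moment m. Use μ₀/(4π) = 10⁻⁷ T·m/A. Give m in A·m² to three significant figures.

m ≈ 0.00676 A·m²

In the equatorial plane B = (μ₀/4π)·m/r³, so m = Br³·4π/(μ₀).
m = (8.32×10⁻⁸)·(0.201)³ / (10⁻⁷) = 0.006756 A·m².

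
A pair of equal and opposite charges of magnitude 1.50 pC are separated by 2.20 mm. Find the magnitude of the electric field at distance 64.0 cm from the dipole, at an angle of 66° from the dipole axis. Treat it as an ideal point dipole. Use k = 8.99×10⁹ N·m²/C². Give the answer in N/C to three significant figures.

Dipole moment p = qd = (1.50×10⁻¹² C)(0.00220 m) = 3.30×10⁻¹⁵ C·m.
At angle θ the dipole field magnitude is E = (kp/r³)·√(1 + 3cos²θ).
kp/r³ = (8.99×10⁹)(3.30×10⁻¹⁵) / (0.640)³ = 1.132×10⁻⁴ N/C.
√(1 + 3cos²66°) = √(1 + 3·0.1654) = √1.4963 ≈ 1.2232.
E ≈ 1.132×10⁻⁴ × 1.223 = 1.384×10⁻⁴ N/C.

E ≈ 1.38×10⁻⁴ N/C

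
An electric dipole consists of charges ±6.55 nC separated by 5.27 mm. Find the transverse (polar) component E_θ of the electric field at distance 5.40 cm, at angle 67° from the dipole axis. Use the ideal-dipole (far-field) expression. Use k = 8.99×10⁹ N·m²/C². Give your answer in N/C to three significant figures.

E_θ ≈ 1810 N/C

Dipole moment p = qd = (6.55×10⁻⁹ C)(0.00527 m) = 3.452×10⁻¹¹ C·m.
For a dipole, E_θ = (kp sinθ)/r³.
kp/r³ = (8.99×10⁹)(3.452×10⁻¹¹)/(0.0540)³ = 1971 N/C.
E_θ = 1971·sin67° = 1814 N/C.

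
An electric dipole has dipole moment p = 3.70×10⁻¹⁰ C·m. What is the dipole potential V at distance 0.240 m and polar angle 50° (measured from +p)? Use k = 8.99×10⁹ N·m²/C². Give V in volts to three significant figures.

The dipole potential is V = kp cosθ / r².
V = (8.99×10⁹)(3.70×10⁻¹⁰)·cos50° / (0.240)² = 37.12 V.

V ≈ 37.1 V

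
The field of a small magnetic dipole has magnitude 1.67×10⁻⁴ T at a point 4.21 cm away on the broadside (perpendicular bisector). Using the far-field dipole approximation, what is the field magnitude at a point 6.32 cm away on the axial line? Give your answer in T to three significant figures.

B ≈ 9.87×10⁻⁵ T

Dipole fields scale as 1/r³ in the far field.
The axial field is twice the equatorial field at the same r, so the geometry factor is 2/1.
B₂ = B₁ · (2/1) · (r₁/r₂)³ = 1.67×10⁻⁴ · 2 · (4.21/6.32)³.
(r₁/r₂)³ = (0.6661)³ = 0.2956.
B₂ ≈ 9.873×10⁻⁵ T.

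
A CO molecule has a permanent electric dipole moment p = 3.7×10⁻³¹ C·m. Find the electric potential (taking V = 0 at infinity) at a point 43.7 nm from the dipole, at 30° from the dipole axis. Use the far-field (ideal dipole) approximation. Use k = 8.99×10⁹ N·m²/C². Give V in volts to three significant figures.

The dipole potential is V = kp cosθ / r².
V = (8.99×10⁹)(3.70×10⁻³¹)·cos30° / (4.37×10⁻⁸)² = 1.508×10⁻⁶ V.

V ≈ 1.51×10⁻⁶ V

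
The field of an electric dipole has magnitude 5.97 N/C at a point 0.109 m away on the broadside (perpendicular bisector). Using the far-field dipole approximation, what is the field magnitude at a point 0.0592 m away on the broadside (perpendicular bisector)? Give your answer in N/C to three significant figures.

Dipole fields scale as 1/r³ in the far field; the geometry is the same at both points.
E₂ = E₁ · (r₁/r₂)³ = 5.97 · (0.109/0.0592)³.
(r₁/r₂)³ = (1.841)³ = 6.242.
E₂ ≈ 37.26 N/C.

E ≈ 37.3 N/C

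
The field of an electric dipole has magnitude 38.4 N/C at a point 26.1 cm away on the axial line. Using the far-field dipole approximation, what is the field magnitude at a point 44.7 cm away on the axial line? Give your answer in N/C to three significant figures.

E ≈ 7.64 N/C

Dipole fields scale as 1/r³ in the far field; the geometry is the same at both points.
E₂ = E₁ · (r₁/r₂)³ = 38.4 · (26.1/44.7)³.
(r₁/r₂)³ = (0.5839)³ = 0.1991.
E₂ ≈ 7.644 N/C.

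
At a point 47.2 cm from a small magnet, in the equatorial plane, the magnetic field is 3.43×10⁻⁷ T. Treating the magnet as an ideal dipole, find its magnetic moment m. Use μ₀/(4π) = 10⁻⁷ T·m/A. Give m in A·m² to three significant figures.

m ≈ 0.361 A·m²

In the equatorial plane B = (μ₀/4π)·m/r³, so m = Br³·4π/(μ₀).
m = (3.43×10⁻⁷)·(0.472)³ / (10⁻⁷) = 0.3607 A·m².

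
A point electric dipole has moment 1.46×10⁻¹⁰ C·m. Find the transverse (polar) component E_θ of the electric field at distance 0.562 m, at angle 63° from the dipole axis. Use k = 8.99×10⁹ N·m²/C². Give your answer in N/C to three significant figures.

For a dipole, E_θ = (kp sinθ)/r³.
kp/r³ = (8.99×10⁹)(1.46×10⁻¹⁰)/(0.562)³ = 7.394 N/C.
E_θ = 7.394·sin63° = 6.588 N/C.

E_θ ≈ 6.59 N/C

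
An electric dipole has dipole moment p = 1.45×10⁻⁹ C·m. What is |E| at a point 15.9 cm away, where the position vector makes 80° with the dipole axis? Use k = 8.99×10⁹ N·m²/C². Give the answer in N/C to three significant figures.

E ≈ 3390 N/C

At angle θ the dipole field magnitude is E = (kp/r³)·√(1 + 3cos²θ).
kp/r³ = (8.99×10⁹)(1.45×10⁻⁹) / (0.159)³ = 3243 N/C.
√(1 + 3cos²80°) = √(1 + 3·0.0302) = √1.0905 ≈ 1.0443.
E ≈ 3243 × 1.044 = 3386 N/C.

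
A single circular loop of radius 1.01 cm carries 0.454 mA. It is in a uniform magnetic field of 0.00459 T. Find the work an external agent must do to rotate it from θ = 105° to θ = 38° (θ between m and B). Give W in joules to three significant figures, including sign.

W ≈ -6.99×10⁻¹⁰ J

Magnetic moment m = IA = Iπa² = (4.54×10⁻⁴)·π·(0.0101)² = 1.455×10⁻⁷ A·m².
W_ext = ΔU = −mB cosθ₂ + mB cosθ₁ = mB(cosθ₁ − cosθ₂).
W = (1.455×10⁻⁷)(0.00459)·(cos105° − cos38°) = (6.678×10⁻¹⁰)·(-1.0468) = -6.991×10⁻¹⁰ J.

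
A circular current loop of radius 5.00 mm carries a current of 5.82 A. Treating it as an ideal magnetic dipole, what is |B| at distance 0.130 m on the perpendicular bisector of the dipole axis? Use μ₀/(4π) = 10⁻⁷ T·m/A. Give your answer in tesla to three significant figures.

B ≈ 2.08×10⁻⁸ T

Magnetic moment m = IA = Iπa² = (5.82)·π·(0.00500)² = 4.571×10⁻⁴ A·m².
In the equatorial plane B = (μ₀/4π)·m/r³ (half the axial value).
B = (10⁻⁷)·(4.571×10⁻⁴) / (0.130)³ = 2.081×10⁻⁸ T.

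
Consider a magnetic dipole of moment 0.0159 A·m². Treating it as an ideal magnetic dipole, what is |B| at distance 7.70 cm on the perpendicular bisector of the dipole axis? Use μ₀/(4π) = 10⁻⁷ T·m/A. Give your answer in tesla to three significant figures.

B ≈ 3.48×10⁻⁶ T

In the equatorial plane B = (μ₀/4π)·m/r³ (half the axial value).
B = (10⁻⁷)·(0.0159) / (0.0770)³ = 3.483×10⁻⁶ T.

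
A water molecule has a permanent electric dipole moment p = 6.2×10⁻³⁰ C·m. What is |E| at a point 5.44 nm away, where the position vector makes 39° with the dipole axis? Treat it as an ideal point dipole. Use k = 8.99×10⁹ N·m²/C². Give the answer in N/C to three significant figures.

At angle θ the dipole field magnitude is E = (kp/r³)·√(1 + 3cos²θ).
kp/r³ = (8.99×10⁹)(6.20×10⁻³⁰) / (5.44×10⁻⁹)³ = 3.462×10⁵ N/C.
√(1 + 3cos²39°) = √(1 + 3·0.6040) = √2.8119 ≈ 1.6769.
E ≈ 3.462×10⁵ × 1.677 = 5.806×10⁵ N/C.

E ≈ 5.81×10⁵ N/C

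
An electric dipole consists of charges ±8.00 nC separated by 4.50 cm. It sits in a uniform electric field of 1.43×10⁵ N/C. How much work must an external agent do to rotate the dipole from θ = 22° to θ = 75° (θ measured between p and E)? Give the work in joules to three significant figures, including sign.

W ≈ 3.44×10⁻⁵ J

Dipole moment p = qd = (8.00×10⁻⁹ C)(0.0450 m) = 3.60×10⁻¹⁰ C·m.
W_ext = ΔU = U(θ₂) − U(θ₁) = −pE cosθ₂ − (−pE cosθ₁) = pE(cosθ₁ − cosθ₂).
W = (3.60×10⁻¹⁰)(1.43×10⁵)·(cos22° − cos75°) = (5.148×10⁻⁵)·(+0.6684) = 3.441×10⁻⁵ J.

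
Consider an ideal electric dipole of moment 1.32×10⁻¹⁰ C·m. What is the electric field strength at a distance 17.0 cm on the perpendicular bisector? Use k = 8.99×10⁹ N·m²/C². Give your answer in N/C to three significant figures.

E ≈ 242 N/C

In the equatorial plane E = kp/r³.
E = (8.99×10⁹)(1.32×10⁻¹⁰) / (0.170)³ = 241.5 N/C.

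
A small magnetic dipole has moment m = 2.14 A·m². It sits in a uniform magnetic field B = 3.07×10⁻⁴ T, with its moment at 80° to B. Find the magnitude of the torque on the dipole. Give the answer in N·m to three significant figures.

Torque on a magnetic dipole: τ = mB sinθ.
τ = (2.14)(3.07×10⁻⁴)·sin80° = 6.470×10⁻⁴ N·m.

τ ≈ 6.47×10⁻⁴ N·m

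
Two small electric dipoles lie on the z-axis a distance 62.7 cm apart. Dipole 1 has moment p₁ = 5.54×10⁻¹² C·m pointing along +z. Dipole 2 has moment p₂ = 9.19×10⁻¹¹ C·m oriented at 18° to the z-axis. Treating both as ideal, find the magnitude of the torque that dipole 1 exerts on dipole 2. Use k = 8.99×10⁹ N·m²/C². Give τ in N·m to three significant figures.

The second dipole sits on the axis of the first, so the field there is axial: E₁ = 2kp₁/r³ along +z.
E₁ = 2(8.99×10⁹)(5.54×10⁻¹²)/(0.627)³ = 0.4041 N/C.
Torque on the second dipole: τ = p₂ E₁ sinθ.
τ = (9.19×10⁻¹¹)(0.4041)·sin18° = 1.148×10⁻¹¹ N·m.

τ ≈ 1.15×10⁻¹¹ N·m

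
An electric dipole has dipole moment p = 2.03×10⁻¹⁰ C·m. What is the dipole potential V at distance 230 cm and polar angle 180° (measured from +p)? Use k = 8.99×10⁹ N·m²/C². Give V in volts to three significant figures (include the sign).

V ≈ -0.345 V

The dipole potential is V = kp cosθ / r².
V = (8.99×10⁹)(2.03×10⁻¹⁰)·cos180° / (2.30)² = -0.3450 V.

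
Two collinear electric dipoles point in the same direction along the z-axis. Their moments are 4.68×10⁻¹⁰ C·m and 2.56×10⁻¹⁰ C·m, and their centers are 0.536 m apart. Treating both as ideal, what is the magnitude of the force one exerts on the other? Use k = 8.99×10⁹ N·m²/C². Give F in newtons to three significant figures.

On-axis field of dipole 1 at distance r: E = 2kp₁/r³. Force on dipole 2 is F = p₂·dE/dr (gradient along axis).
dE/dr = −6kp₁/r⁴, so |F| = 6kp₁p₂/r⁴ (attractive for aligned moments).
F = 6(8.99×10⁹)(4.68×10⁻¹⁰)(2.56×10⁻¹⁰)/(0.536)⁴ = 7.830×10⁻⁸ N.

F ≈ 7.83×10⁻⁸ N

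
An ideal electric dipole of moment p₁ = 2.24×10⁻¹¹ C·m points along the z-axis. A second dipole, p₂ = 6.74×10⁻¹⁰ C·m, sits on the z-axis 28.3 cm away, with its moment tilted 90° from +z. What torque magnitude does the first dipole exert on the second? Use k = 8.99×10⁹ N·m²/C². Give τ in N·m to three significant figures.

The second dipole sits on the axis of the first, so the field there is axial: E₁ = 2kp₁/r³ along +z.
E₁ = 2(8.99×10⁹)(2.24×10⁻¹¹)/(0.283)³ = 17.77 N/C.
Torque on the second dipole: τ = p₂ E₁ sinθ.
τ = (6.74×10⁻¹⁰)(17.77)·sin90° = 1.198×10⁻⁸ N·m.

τ ≈ 1.20×10⁻⁸ N·m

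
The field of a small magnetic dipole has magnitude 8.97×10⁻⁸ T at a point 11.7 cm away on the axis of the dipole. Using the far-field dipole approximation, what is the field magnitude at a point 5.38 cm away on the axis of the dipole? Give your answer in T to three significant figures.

B ≈ 9.23×10⁻⁷ T

Dipole fields scale as 1/r³ in the far field; the geometry is the same at both points.
B₂ = B₁ · (r₁/r₂)³ = 8.97×10⁻⁸ · (11.7/5.38)³.
(r₁/r₂)³ = (2.175)³ = 10.29.
B₂ ≈ 9.226×10⁻⁷ T.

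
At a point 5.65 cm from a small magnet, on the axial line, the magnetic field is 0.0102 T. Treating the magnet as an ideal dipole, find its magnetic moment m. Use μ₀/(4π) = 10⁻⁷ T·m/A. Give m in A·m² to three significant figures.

On axis B = (μ₀/4π)·2m/r³, so m = Br³·4π/(μ₀·2).
m = (0.0102)·(0.0565)³ / (2·10⁻⁷) = 9.198 A·m².

m ≈ 9.20 A·m²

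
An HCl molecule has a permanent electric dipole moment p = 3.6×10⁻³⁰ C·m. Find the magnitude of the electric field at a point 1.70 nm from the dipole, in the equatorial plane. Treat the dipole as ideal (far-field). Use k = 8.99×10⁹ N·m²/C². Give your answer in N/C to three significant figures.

In the equatorial plane E = kp/r³.
E = (8.99×10⁹)(3.60×10⁻³⁰) / (1.70×10⁻⁹)³ = 6.587×10⁶ N/C.

E ≈ 6.59×10⁶ N/C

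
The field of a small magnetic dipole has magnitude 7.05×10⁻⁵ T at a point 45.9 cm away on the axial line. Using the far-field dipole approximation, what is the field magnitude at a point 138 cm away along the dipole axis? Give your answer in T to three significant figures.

B ≈ 2.59×10⁻⁶ T

Dipole fields scale as 1/r³ in the far field; the geometry is the same at both points.
B₂ = B₁ · (r₁/r₂)³ = 7.05×10⁻⁵ · (45.9/138)³.
(r₁/r₂)³ = (0.3326)³ = 0.0368.
B₂ ≈ 2.594×10⁻⁶ T.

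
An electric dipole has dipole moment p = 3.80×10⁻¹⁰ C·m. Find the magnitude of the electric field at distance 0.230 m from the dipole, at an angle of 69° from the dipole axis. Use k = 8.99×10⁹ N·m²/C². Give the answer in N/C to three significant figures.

E ≈ 330 N/C

At angle θ the dipole field magnitude is E = (kp/r³)·√(1 + 3cos²θ).
kp/r³ = (8.99×10⁹)(3.80×10⁻¹⁰) / (0.230)³ = 280.8 N/C.
√(1 + 3cos²69°) = √(1 + 3·0.1284) = √1.3853 ≈ 1.1770.
E ≈ 280.8 × 1.177 = 330.5 N/C.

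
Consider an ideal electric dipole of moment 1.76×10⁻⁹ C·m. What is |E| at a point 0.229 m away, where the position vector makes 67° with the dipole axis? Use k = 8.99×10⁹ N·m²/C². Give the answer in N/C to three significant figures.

E ≈ 1590 N/C

At angle θ the dipole field magnitude is E = (kp/r³)·√(1 + 3cos²θ).
kp/r³ = (8.99×10⁹)(1.76×10⁻⁹) / (0.229)³ = 1318 N/C.
√(1 + 3cos²67°) = √(1 + 3·0.1527) = √1.4580 ≈ 1.2075.
E ≈ 1318 × 1.207 = 1591 N/C.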